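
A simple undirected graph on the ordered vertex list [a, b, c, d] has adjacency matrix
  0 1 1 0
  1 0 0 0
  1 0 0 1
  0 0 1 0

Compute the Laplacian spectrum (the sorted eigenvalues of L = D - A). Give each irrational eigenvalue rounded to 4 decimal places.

[0, 0.5858, 2, 3.4142]

Each diagonal entry of L is the vertex degree and each off-diagonal entry is -1 where an edge is present, 0 otherwise; in the order [a, b, c, d] the diagonal is [2, 1, 2, 1]. Since every row of L sums to 0, the all-ones vector is in the kernel and 0 is an eigenvalue. The single zero eigenvalue shows the graph is connected. The largest eigenvalue, 3.4142, is at most the vertex count 4.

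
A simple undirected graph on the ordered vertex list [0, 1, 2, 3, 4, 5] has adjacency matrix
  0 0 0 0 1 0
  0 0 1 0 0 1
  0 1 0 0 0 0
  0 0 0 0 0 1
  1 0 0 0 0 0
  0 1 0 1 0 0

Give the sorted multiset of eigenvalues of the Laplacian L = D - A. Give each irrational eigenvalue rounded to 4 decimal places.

With the vertex order [0, 1, 2, 3, 4, 5], the degrees are [1, 2, 1, 1, 1, 2], giving D = diag(1, 2, 1, 1, 1, 2) and L = D - A. Diagonalising L (or applying a numerical eigensolver to the 6x6 matrix) gives the spectrum above. The 2 zero eigenvalues correspond to the 2 connected components. There are 2 zeros in the spectrum, matching the 2 components. The eigenvalues sum to 8, which equals trace(L) = 2|E|.

[0, 0, 0.5858, 2, 2, 3.4142]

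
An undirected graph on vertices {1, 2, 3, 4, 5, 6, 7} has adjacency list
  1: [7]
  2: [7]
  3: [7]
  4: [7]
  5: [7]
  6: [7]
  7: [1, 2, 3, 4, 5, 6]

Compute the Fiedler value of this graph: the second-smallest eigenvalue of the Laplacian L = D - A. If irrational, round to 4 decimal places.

1

Reading degrees in the order [1, 2, 3, 4, 5, 6, 7] gives [1, 1, 1, 1, 1, 1, 6]; set D = diag(1, 1, 1, 1, 1, 1, 6) and form L = D - A. Computing the eigenvalues of L and sorting gives [0, 1, 1, 1, 1, 1, 7]. The Fiedler value lambda_2 = 1 is strictly positive, so the graph is connected.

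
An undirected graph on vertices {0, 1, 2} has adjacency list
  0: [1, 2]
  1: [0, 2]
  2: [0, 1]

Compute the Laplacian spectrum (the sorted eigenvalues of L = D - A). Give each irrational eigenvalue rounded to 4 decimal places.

With the vertex order [0, 1, 2], the degrees are [2, 2, 2], giving D = diag(2, 2, 2) and L = D - A. Diagonalising L (or applying a numerical eigensolver to the 3x3 matrix) gives the spectrum above. The single zero eigenvalue shows the graph is connected. The eigenvalues sum to 6, which equals trace(L) = 2|E|. By the matrix-tree theorem the graph has (1/3) * product of the nonzero eigenvalues = 3 spanning trees.

[0, 3, 3]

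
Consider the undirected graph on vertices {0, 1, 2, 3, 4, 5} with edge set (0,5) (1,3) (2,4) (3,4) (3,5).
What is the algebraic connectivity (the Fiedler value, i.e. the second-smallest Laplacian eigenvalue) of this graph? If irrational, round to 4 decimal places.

With the vertex order [0, 1, 2, 3, 4, 5], the degrees are [1, 1, 1, 3, 2, 2], giving D = diag(1, 1, 1, 3, 2, 2) and L = D - A. The smallest Laplacian eigenvalue is always 0. The next one, lambda_2 = 0.3820, measures how hard the graph is to disconnect: larger values mean better connectivity. By the matrix-tree theorem the graph has (1/6) * product of the nonzero eigenvalues = 1 spanning tree. The largest eigenvalue, 4.3028, is at most the vertex count 6.

0.3820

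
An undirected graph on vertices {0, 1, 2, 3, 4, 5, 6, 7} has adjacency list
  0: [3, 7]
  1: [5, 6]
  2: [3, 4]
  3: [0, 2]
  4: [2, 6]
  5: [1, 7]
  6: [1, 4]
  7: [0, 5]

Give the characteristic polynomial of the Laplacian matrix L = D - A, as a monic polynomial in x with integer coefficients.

With the vertex order [0, 1, 2, 3, 4, 5, 6, 7], the degrees are [2, 2, 2, 2, 2, 2, 2, 2], giving D = diag(2, 2, 2, 2, 2, 2, 2, 2) and L = D - A. L has integer entries, so p(x) = det(xI - L) has integer coefficients. Expanding the determinant yields x^8 - 16x^7 + 104x^6 - 352x^5 + 660x^4 - 672x^3 + 336x^2 - 64x. The constant term is 0 because L is singular (the all-ones vector lies in its kernel).

x^8 - 16x^7 + 104x^6 - 352x^5 + 660x^4 - 672x^3 + 336x^2 - 64x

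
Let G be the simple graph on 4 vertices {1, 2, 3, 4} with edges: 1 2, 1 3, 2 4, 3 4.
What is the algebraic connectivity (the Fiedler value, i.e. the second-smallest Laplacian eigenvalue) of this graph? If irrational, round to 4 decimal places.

2

With the vertex order [1, 2, 3, 4], the degrees are [2, 2, 2, 2], giving D = diag(2, 2, 2, 2) and L = D - A. The smallest Laplacian eigenvalue is always 0. The next one, lambda_2 = 2, measures how hard the graph is to disconnect: larger values mean better connectivity. The eigenvalues sum to 8, which equals trace(L) = 2|E|.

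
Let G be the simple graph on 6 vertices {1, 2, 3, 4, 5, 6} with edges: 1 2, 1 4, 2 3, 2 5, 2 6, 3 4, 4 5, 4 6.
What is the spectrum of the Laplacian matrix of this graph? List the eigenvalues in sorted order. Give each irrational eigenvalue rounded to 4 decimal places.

Each diagonal entry of L is the vertex degree and each off-diagonal entry is -1 where an edge is present, 0 otherwise; in the order [1, 2, 3, 4, 5, 6] the diagonal is [2, 4, 2, 4, 2, 2]. Since every row of L sums to 0, the all-ones vector is in the kernel and 0 is an eigenvalue. There is one zero in the spectrum, matching the 1 component. The eigenvalues sum to 16, which equals trace(L) = 2|E|.

[0, 2, 2, 2, 4, 6]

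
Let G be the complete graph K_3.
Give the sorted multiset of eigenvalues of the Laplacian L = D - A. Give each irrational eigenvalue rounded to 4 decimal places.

The graph has 3 vertices and degree multiset [2, 2, 2]; D is the diagonal matrix of degrees and L = D - A. Diagonalising L (or applying a numerical eigensolver to the 3x3 matrix) gives the spectrum above. The single zero eigenvalue shows the graph is connected.

[0, 3, 3]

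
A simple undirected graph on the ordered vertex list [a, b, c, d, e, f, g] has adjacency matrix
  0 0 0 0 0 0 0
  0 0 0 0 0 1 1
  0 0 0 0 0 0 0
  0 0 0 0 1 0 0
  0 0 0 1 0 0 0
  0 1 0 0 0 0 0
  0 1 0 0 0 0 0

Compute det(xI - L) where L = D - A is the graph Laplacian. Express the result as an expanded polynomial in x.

Reading degrees in the order [a, b, c, d, e, f, g] gives [0, 2, 0, 1, 1, 1, 1]; set D = diag(0, 2, 0, 1, 1, 1, 1) and form L = D - A. L has integer entries, so p(x) = det(xI - L) has integer coefficients. Expanding the determinant yields x^7 - 6x^6 + 11x^5 - 6x^4. The coefficient of x^6 equals -trace(L) = -6, matching the sum of degrees. There are 4 zeros in the spectrum, matching the 4 components. The eigenvalues sum to 6, which equals trace(L) = 2|E|.

x^7 - 6x^6 + 11x^5 - 6x^4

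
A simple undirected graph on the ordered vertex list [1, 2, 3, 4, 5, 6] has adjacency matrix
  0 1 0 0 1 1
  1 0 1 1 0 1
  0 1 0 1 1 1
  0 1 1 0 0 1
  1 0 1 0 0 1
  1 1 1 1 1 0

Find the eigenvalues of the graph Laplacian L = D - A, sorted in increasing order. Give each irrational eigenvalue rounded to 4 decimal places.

With the vertex order [1, 2, 3, 4, 5, 6], the degrees are [3, 4, 4, 3, 3, 5], giving D = diag(3, 4, 4, 3, 3, 5) and L = D - A. The multiplicity of 0 as a Laplacian eigenvalue equals the number of connected components. The single zero eigenvalue shows the graph is connected. The largest eigenvalue, 6, is at most the vertex count 6.

[0, 2.3820, 3.3820, 4.6180, 5.6180, 6]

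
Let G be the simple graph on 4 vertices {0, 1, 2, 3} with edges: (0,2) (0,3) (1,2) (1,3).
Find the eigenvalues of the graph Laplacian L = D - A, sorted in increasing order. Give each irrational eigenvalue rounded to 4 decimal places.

[0, 2, 2, 4]

With the vertex order [0, 1, 2, 3], the degrees are [2, 2, 2, 2], giving D = diag(2, 2, 2, 2) and L = D - A. Diagonalising L (or applying a numerical eigensolver to the 4x4 matrix) gives the spectrum above. The largest eigenvalue, 4, is at most the vertex count 4.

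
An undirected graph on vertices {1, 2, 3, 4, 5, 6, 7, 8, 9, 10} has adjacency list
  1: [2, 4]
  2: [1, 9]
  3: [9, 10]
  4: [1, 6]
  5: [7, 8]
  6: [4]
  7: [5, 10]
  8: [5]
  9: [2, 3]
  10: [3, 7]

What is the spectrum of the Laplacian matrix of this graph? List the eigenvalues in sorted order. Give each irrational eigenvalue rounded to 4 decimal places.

Each diagonal entry of L is the vertex degree and each off-diagonal entry is -1 where an edge is present, 0 otherwise; in the order [1, 2, 3, 4, 5, 6, 7, 8, 9, 10] the diagonal is [2, 2, 2, 2, 2, 1, 2, 1, 2, 2]. Diagonalising L (or applying a numerical eigensolver to the 10x10 matrix) gives the spectrum above. By the matrix-tree theorem the graph has (1/10) * product of the nonzero eigenvalues = 1 spanning tree.

[0, 0.0979, 0.3820, 0.8244, 1.3820, 2, 2.6180, 3.1756, 3.6180, 3.9021]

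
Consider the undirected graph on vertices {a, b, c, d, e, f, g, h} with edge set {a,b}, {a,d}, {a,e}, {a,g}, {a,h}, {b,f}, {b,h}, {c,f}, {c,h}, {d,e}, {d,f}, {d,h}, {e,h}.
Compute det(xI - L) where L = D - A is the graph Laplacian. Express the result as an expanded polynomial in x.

Each diagonal entry of L is the vertex degree and each off-diagonal entry is -1 where an edge is present, 0 otherwise; in the order [a, b, c, d, e, f, g, h] the diagonal is [5, 3, 2, 4, 3, 3, 1, 5]. L has integer entries, so p(x) = det(xI - L) has integer coefficients. Expanding the determinant yields x^8 - 26x^7 + 276x^6 - 1540x^5 + 4839x^4 - 8478x^3 + 7563x^2 - 2592x. The constant term is 0 because L is singular (the all-ones vector lies in its kernel). By the matrix-tree theorem the graph has (1/8) * product of the nonzero eigenvalues = 324 spanning trees.

x^8 - 26x^7 + 276x^6 - 1540x^5 + 4839x^4 - 8478x^3 + 7563x^2 - 2592x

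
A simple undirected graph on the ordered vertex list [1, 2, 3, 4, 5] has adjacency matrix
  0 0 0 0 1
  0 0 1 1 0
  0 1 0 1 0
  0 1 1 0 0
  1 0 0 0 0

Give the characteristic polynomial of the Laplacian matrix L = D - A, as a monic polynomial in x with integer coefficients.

x^5 - 8x^4 + 21x^3 - 18x^2

Each diagonal entry of L is the vertex degree and each off-diagonal entry is -1 where an edge is present, 0 otherwise; in the order [1, 2, 3, 4, 5] the diagonal is [1, 2, 2, 2, 1]. The eigenvalues of L are [0, 0, 2, 3, 3]; the characteristic polynomial is the product of (x - lambda_i), which multiplies out to x^5 - 8x^4 + 21x^3 - 18x^2. The constant term is 0 because L is singular (the all-ones vector lies in its kernel). There are 2 zeros in the spectrum, matching the 2 components.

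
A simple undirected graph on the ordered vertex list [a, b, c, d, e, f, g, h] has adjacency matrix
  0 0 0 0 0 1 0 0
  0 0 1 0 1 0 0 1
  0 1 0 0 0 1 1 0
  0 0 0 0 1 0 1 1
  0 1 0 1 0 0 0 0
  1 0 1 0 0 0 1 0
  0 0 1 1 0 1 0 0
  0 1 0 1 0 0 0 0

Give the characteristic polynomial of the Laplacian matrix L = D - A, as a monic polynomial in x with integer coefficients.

x^8 - 20x^7 + 163x^6 - 696x^5 + 1665x^4 - 2202x^3 + 1456x^2 - 352x

Each diagonal entry of L is the vertex degree and each off-diagonal entry is -1 where an edge is present, 0 otherwise; in the order [a, b, c, d, e, f, g, h] the diagonal is [1, 3, 3, 3, 2, 3, 3, 2]. L has integer entries, so p(x) = det(xI - L) has integer coefficients. Expanding the determinant yields x^8 - 20x^7 + 163x^6 - 696x^5 + 1665x^4 - 2202x^3 + 1456x^2 - 352x. The constant term is 0 because L is singular (the all-ones vector lies in its kernel).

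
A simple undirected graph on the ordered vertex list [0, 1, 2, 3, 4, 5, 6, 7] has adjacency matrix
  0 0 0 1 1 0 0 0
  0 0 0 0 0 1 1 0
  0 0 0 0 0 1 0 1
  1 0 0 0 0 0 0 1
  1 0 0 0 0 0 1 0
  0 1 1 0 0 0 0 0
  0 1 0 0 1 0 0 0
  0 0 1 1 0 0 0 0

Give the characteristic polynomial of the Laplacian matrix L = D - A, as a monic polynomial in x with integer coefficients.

x^8 - 16x^7 + 104x^6 - 352x^5 + 660x^4 - 672x^3 + 336x^2 - 64x

With the vertex order [0, 1, 2, 3, 4, 5, 6, 7], the degrees are [2, 2, 2, 2, 2, 2, 2, 2], giving D = diag(2, 2, 2, 2, 2, 2, 2, 2) and L = D - A. Computing det(xI - L) by cofactor expansion (or equivalently via sum-over-permutations) gives x^8 - 16x^7 + 104x^6 - 352x^5 + 660x^4 - 672x^3 + 336x^2 - 64x. Since p(0) = det(-L) = 0, x divides p(x). The eigenvalues sum to 16, which equals trace(L) = 2|E|.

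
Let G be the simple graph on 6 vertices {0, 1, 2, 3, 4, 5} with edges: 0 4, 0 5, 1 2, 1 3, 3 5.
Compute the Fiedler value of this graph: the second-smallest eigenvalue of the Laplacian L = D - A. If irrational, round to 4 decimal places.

0.2679

With the vertex order [0, 1, 2, 3, 4, 5], the degrees are [2, 2, 1, 2, 1, 2], giving D = diag(2, 2, 1, 2, 1, 2) and L = D - A. The smallest Laplacian eigenvalue is always 0. The next one, lambda_2 = 0.2679, measures how hard the graph is to disconnect: larger values mean better connectivity. The eigenvalues sum to 10, which equals trace(L) = 2|E|.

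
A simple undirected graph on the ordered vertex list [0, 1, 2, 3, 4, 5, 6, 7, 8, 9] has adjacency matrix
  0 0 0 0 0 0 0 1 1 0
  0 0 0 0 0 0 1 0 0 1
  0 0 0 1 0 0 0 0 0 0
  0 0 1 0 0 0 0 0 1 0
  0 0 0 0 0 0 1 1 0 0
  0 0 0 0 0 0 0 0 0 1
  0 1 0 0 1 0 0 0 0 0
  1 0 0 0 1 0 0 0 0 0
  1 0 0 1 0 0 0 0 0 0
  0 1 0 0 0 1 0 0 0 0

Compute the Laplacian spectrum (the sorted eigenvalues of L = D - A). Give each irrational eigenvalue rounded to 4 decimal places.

With the vertex order [0, 1, 2, 3, 4, 5, 6, 7, 8, 9], the degrees are [2, 2, 1, 2, 2, 1, 2, 2, 2, 2], giving D = diag(2, 2, 1, 2, 2, 1, 2, 2, 2, 2) and L = D - A. Diagonalising L (or applying a numerical eigensolver to the 10x10 matrix) gives the spectrum above. By the matrix-tree theorem the graph has (1/10) * product of the nonzero eigenvalues = 1 spanning tree.

[0, 0.0979, 0.3820, 0.8244, 1.3820, 2, 2.6180, 3.1756, 3.6180, 3.9021]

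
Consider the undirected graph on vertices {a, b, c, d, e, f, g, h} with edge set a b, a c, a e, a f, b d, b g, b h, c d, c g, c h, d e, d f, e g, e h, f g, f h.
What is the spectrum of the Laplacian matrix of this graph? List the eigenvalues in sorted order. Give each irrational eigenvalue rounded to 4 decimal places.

[0, 4, 4, 4, 4, 4, 4, 8]

Reading degrees in the order [a, b, c, d, e, f, g, h] gives [4, 4, 4, 4, 4, 4, 4, 4]; set D = diag(4, 4, 4, 4, 4, 4, 4, 4) and form L = D - A. Diagonalising L (or applying a numerical eigensolver to the 8x8 matrix) gives the spectrum above. The eigenvalues sum to 32, which equals trace(L) = 2|E|. There is one zero in the spectrum, matching the 1 component.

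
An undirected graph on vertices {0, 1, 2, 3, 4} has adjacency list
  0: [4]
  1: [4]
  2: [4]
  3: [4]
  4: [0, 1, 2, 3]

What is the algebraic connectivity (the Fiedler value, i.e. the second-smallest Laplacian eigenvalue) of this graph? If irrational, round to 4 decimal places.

With the vertex order [0, 1, 2, 3, 4], the degrees are [1, 1, 1, 1, 4], giving D = diag(1, 1, 1, 1, 4) and L = D - A. Computing the eigenvalues of L and sorting gives [0, 1, 1, 1, 5]. The Fiedler value lambda_2 = 1 is strictly positive, so the graph is connected. There is one zero in the spectrum, matching the 1 component. By the matrix-tree theorem the graph has (1/5) * product of the nonzero eigenvalues = 1 spanning tree.

1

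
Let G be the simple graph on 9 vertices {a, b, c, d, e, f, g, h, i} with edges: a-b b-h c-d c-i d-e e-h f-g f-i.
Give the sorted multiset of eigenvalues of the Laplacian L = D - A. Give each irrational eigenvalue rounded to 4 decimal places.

Each diagonal entry of L is the vertex degree and each off-diagonal entry is -1 where an edge is present, 0 otherwise; in the order [a, b, c, d, e, f, g, h, i] the diagonal is [1, 2, 2, 2, 2, 2, 1, 2, 2]. Diagonalising L (or applying a numerical eigensolver to the 9x9 matrix) gives the spectrum above. The single zero eigenvalue shows the graph is connected. There is one zero in the spectrum, matching the 1 component.

[0, 0.1206, 0.4679, 1, 1.6527, 2.3473, 3, 3.5321, 3.8794]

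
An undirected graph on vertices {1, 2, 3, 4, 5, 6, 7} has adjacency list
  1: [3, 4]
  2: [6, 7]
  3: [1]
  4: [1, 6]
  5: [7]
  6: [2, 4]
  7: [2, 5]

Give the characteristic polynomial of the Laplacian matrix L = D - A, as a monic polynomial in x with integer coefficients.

x^7 - 12x^6 + 55x^5 - 120x^4 + 126x^3 - 56x^2 + 7x

With the vertex order [1, 2, 3, 4, 5, 6, 7], the degrees are [2, 2, 1, 2, 1, 2, 2], giving D = diag(2, 2, 1, 2, 1, 2, 2) and L = D - A. L has integer entries, so p(x) = det(xI - L) has integer coefficients. Expanding the determinant yields x^7 - 12x^6 + 55x^5 - 120x^4 + 126x^3 - 56x^2 + 7x. Since p(0) = det(-L) = 0, x divides p(x).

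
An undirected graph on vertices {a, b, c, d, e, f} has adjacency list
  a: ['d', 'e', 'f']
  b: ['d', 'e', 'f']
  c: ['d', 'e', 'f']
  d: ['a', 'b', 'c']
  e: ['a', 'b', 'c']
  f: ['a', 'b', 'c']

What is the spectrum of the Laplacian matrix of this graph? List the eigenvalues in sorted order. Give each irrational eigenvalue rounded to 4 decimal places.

Reading degrees in the order [a, b, c, d, e, f] gives [3, 3, 3, 3, 3, 3]; set D = diag(3, 3, 3, 3, 3, 3) and form L = D - A. Diagonalising L (or applying a numerical eigensolver to the 6x6 matrix) gives the spectrum above. The single zero eigenvalue shows the graph is connected. The largest eigenvalue, 6, is at most the vertex count 6.

[0, 3, 3, 3, 3, 6]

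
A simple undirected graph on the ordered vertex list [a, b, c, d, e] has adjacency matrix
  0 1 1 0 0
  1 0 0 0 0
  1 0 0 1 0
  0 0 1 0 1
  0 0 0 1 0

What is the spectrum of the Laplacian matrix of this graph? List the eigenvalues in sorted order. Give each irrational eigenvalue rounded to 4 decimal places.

With the vertex order [a, b, c, d, e], the degrees are [2, 1, 2, 2, 1], giving D = diag(2, 1, 2, 2, 1) and L = D - A. Since every row of L sums to 0, the all-ones vector is in the kernel and 0 is an eigenvalue. The eigenvalues sum to 8, which equals trace(L) = 2|E|.

[0, 0.3820, 1.3820, 2.6180, 3.6180]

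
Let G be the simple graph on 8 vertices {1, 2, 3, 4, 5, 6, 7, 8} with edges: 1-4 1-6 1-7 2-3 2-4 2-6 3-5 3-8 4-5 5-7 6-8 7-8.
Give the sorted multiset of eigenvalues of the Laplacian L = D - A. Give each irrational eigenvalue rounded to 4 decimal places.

[0, 2, 2, 2, 4, 4, 4, 6]

With the vertex order [1, 2, 3, 4, 5, 6, 7, 8], the degrees are [3, 3, 3, 3, 3, 3, 3, 3], giving D = diag(3, 3, 3, 3, 3, 3, 3, 3) and L = D - A. L is symmetric positive semidefinite, so every eigenvalue is real and nonnegative. The single zero eigenvalue shows the graph is connected. By the matrix-tree theorem the graph has (1/8) * product of the nonzero eigenvalues = 384 spanning trees.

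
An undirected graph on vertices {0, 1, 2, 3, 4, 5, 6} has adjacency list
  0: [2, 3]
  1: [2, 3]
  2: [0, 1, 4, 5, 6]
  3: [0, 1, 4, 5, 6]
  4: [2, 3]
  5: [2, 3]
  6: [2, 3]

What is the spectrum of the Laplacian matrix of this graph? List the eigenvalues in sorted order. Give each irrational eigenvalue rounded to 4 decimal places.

[0, 2, 2, 2, 2, 5, 7]

With the vertex order [0, 1, 2, 3, 4, 5, 6], the degrees are [2, 2, 5, 5, 2, 2, 2], giving D = diag(2, 2, 5, 5, 2, 2, 2) and L = D - A. The multiplicity of 0 as a Laplacian eigenvalue equals the number of connected components. The largest eigenvalue, 7, is at most the vertex count 7.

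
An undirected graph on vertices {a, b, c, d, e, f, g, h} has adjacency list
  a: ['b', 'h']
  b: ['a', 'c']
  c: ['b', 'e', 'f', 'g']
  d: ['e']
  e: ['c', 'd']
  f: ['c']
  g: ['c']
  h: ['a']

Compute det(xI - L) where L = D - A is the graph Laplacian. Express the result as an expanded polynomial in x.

Reading degrees in the order [a, b, c, d, e, f, g, h] gives [2, 2, 4, 1, 2, 1, 1, 1]; set D = diag(2, 2, 4, 1, 2, 1, 1, 1) and form L = D - A. Computing det(xI - L) by cofactor expansion (or equivalently via sum-over-permutations) gives x^8 - 14x^7 + 75x^6 - 198x^5 + 275x^4 - 198x^3 + 67x^2 - 8x. The constant term is 0 because L is singular (the all-ones vector lies in its kernel). The eigenvalues sum to 14, which equals trace(L) = 2|E|.

x^8 - 14x^7 + 75x^6 - 198x^5 + 275x^4 - 198x^3 + 67x^2 - 8x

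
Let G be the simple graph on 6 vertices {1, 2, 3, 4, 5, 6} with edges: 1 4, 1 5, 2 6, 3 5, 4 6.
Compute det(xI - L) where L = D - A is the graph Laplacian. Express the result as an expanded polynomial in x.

Reading degrees in the order [1, 2, 3, 4, 5, 6] gives [2, 1, 1, 2, 2, 2]; set D = diag(2, 1, 1, 2, 2, 2) and form L = D - A. Computing det(xI - L) by cofactor expansion (or equivalently via sum-over-permutations) gives x^6 - 10x^5 + 36x^4 - 56x^3 + 35x^2 - 6x. Since p(0) = det(-L) = 0, x divides p(x).

x^6 - 10x^5 + 36x^4 - 56x^3 + 35x^2 - 6x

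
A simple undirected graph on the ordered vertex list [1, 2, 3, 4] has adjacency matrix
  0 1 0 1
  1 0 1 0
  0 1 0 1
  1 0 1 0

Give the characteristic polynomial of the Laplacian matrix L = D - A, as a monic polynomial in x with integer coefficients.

x^4 - 8x^3 + 20x^2 - 16x

Each diagonal entry of L is the vertex degree and each off-diagonal entry is -1 where an edge is present, 0 otherwise; in the order [1, 2, 3, 4] the diagonal is [2, 2, 2, 2]. L has integer entries, so p(x) = det(xI - L) has integer coefficients. Expanding the determinant yields x^4 - 8x^3 + 20x^2 - 16x. The coefficient of x^3 equals -trace(L) = -8, matching the sum of degrees. There is one zero in the spectrum, matching the 1 component.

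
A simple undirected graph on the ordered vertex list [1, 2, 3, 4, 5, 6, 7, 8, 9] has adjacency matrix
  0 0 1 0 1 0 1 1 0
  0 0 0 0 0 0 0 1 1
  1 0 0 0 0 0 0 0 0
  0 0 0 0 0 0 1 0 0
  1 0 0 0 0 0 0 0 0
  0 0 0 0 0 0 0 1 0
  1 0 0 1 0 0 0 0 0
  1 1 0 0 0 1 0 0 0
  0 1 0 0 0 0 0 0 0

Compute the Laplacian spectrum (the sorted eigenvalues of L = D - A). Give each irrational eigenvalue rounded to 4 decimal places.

[0, 0.2427, 0.5371, 0.6893, 1, 2.1297, 2.4166, 3.6434, 5.3411]

With the vertex order [1, 2, 3, 4, 5, 6, 7, 8, 9], the degrees are [4, 2, 1, 1, 1, 1, 2, 3, 1], giving D = diag(4, 2, 1, 1, 1, 1, 2, 3, 1) and L = D - A. L is symmetric positive semidefinite, so every eigenvalue is real and nonnegative. By the matrix-tree theorem the graph has (1/9) * product of the nonzero eigenvalues = 1 spanning tree. The largest eigenvalue, 5.3411, is at most the vertex count 9.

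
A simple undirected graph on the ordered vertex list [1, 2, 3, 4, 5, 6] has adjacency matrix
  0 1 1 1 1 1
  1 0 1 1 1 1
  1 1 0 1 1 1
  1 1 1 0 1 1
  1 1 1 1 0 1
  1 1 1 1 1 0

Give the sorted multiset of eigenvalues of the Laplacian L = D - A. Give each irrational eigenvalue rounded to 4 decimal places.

Reading degrees in the order [1, 2, 3, 4, 5, 6] gives [5, 5, 5, 5, 5, 5]; set D = diag(5, 5, 5, 5, 5, 5) and form L = D - A. Since every row of L sums to 0, the all-ones vector is in the kernel and 0 is an eigenvalue. The eigenvalues sum to 30, which equals trace(L) = 2|E|.

[0, 6, 6, 6, 6, 6]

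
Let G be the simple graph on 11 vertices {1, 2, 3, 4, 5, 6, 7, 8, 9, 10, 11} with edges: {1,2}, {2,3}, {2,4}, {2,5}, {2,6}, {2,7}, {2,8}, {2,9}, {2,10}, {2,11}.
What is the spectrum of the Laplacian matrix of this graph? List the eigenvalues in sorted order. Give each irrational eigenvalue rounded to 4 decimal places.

[0, 1, 1, 1, 1, 1, 1, 1, 1, 1, 11]

Reading degrees in the order [1, 2, 3, 4, 5, 6, 7, 8, 9, 10, 11] gives [1, 10, 1, 1, 1, 1, 1, 1, 1, 1, 1]; set D = diag(1, 10, 1, 1, 1, 1, 1, 1, 1, 1, 1) and form L = D - A. Diagonalising L (or applying a numerical eigensolver to the 11x11 matrix) gives the spectrum above.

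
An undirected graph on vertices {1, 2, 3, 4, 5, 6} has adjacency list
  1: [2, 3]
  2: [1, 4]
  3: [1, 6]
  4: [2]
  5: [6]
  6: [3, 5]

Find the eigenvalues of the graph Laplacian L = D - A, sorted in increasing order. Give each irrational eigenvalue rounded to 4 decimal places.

Reading degrees in the order [1, 2, 3, 4, 5, 6] gives [2, 2, 2, 1, 1, 2]; set D = diag(2, 2, 2, 1, 1, 2) and form L = D - A. Since every row of L sums to 0, the all-ones vector is in the kernel and 0 is an eigenvalue. The single zero eigenvalue shows the graph is connected. The largest eigenvalue, 3.7321, is at most the vertex count 6.

[0, 0.2679, 1, 2, 3, 3.7321]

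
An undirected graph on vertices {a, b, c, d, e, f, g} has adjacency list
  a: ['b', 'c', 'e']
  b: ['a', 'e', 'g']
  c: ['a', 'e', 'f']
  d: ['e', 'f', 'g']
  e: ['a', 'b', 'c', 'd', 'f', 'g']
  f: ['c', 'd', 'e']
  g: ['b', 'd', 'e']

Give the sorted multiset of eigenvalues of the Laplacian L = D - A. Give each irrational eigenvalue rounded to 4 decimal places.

Reading degrees in the order [a, b, c, d, e, f, g] gives [3, 3, 3, 3, 6, 3, 3]; set D = diag(3, 3, 3, 3, 6, 3, 3) and form L = D - A. L is symmetric positive semidefinite, so every eigenvalue is real and nonnegative. The single zero eigenvalue shows the graph is connected. There is one zero in the spectrum, matching the 1 component.

[0, 2, 2, 4, 4, 5, 7]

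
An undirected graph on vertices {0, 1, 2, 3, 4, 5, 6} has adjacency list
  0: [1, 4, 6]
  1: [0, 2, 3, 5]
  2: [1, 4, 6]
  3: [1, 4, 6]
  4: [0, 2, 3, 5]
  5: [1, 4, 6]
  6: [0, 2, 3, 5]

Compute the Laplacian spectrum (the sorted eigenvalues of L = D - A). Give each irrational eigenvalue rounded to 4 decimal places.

Reading degrees in the order [0, 1, 2, 3, 4, 5, 6] gives [3, 4, 3, 3, 4, 3, 4]; set D = diag(3, 4, 3, 3, 4, 3, 4) and form L = D - A. Diagonalising L (or applying a numerical eigensolver to the 7x7 matrix) gives the spectrum above. The single zero eigenvalue shows the graph is connected. By the matrix-tree theorem the graph has (1/7) * product of the nonzero eigenvalues = 432 spanning trees.

[0, 3, 3, 3, 4, 4, 7]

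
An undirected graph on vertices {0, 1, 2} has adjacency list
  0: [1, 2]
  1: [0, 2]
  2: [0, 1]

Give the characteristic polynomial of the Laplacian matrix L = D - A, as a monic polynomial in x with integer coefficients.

x^3 - 6x^2 + 9x

Each diagonal entry of L is the vertex degree and each off-diagonal entry is -1 where an edge is present, 0 otherwise; in the order [0, 1, 2] the diagonal is [2, 2, 2]. Computing det(xI - L) by cofactor expansion (or equivalently via sum-over-permutations) gives x^3 - 6x^2 + 9x. The coefficient of x^2 equals -trace(L) = -6, matching the sum of degrees.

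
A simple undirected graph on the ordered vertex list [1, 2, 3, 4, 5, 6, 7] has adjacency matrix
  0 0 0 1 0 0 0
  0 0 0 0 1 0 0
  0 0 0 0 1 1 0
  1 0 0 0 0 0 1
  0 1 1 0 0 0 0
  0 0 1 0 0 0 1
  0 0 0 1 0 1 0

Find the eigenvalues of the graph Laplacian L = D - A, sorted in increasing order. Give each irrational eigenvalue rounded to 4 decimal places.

With the vertex order [1, 2, 3, 4, 5, 6, 7], the degrees are [1, 1, 2, 2, 2, 2, 2], giving D = diag(1, 1, 2, 2, 2, 2, 2) and L = D - A. Since every row of L sums to 0, the all-ones vector is in the kernel and 0 is an eigenvalue. The eigenvalues sum to 12, which equals trace(L) = 2|E|.

[0, 0.1981, 0.7530, 1.5550, 2.4450, 3.2470, 3.8019]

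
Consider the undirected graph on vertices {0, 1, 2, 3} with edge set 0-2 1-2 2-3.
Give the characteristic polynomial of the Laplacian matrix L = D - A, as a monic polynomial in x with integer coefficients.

x^4 - 6x^3 + 9x^2 - 4x

Each diagonal entry of L is the vertex degree and each off-diagonal entry is -1 where an edge is present, 0 otherwise; in the order [0, 1, 2, 3] the diagonal is [1, 1, 3, 1]. The eigenvalues of L are [0, 1, 1, 4]; the characteristic polynomial is the product of (x - lambda_i), which multiplies out to x^4 - 6x^3 + 9x^2 - 4x. The coefficient of x^3 equals -trace(L) = -6, matching the sum of degrees. There is one zero in the spectrum, matching the 1 component.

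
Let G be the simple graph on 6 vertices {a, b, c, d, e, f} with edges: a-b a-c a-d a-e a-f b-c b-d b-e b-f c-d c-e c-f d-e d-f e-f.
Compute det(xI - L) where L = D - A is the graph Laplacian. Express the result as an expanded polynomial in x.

x^6 - 30x^5 + 360x^4 - 2160x^3 + 6480x^2 - 7776x

Reading degrees in the order [a, b, c, d, e, f] gives [5, 5, 5, 5, 5, 5]; set D = diag(5, 5, 5, 5, 5, 5) and form L = D - A. The eigenvalues of L are [0, 6, 6, 6, 6, 6]; the characteristic polynomial is the product of (x - lambda_i), which multiplies out to x^6 - 30x^5 + 360x^4 - 2160x^3 + 6480x^2 - 7776x. Since p(0) = det(-L) = 0, x divides p(x). The largest eigenvalue, 6, is at most the vertex count 6.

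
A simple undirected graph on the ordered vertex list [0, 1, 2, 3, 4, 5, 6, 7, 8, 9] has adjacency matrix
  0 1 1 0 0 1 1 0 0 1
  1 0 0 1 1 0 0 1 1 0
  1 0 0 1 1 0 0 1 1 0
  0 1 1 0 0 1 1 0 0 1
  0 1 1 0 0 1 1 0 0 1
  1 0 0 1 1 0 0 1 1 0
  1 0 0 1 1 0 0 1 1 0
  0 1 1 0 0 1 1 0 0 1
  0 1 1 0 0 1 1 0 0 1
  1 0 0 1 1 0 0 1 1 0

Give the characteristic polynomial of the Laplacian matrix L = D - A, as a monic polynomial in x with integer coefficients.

x^10 - 50x^9 + 1100x^8 - 14000x^7 + 113750x^6 - 612500x^5 + 2187500x^4 - 5000000x^3 + 6640625x^2 - 3906250x

Each diagonal entry of L is the vertex degree and each off-diagonal entry is -1 where an edge is present, 0 otherwise; in the order [0, 1, 2, 3, 4, 5, 6, 7, 8, 9] the diagonal is [5, 5, 5, 5, 5, 5, 5, 5, 5, 5]. L has integer entries, so p(x) = det(xI - L) has integer coefficients. Expanding the determinant yields x^10 - 50x^9 + 1100x^8 - 14000x^7 + 113750x^6 - 612500x^5 + 2187500x^4 - 5000000x^3 + 6640625x^2 - 3906250x. The constant term is 0 because L is singular (the all-ones vector lies in its kernel). The eigenvalues sum to 50, which equals trace(L) = 2|E|. By the matrix-tree theorem the graph has (1/10) * product of the nonzero eigenvalues = 390625 spanning trees.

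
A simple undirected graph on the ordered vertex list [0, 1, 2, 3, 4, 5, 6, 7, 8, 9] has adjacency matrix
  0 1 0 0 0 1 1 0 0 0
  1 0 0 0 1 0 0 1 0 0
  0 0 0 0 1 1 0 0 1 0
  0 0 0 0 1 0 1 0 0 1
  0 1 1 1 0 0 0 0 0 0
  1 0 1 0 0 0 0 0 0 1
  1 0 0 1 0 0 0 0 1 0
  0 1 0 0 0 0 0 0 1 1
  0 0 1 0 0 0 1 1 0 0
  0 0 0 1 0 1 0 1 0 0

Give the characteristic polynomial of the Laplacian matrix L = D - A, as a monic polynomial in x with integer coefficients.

x^10 - 30x^9 + 390x^8 - 2880x^7 + 13305x^6 - 39882x^5 + 77640x^4 - 94800x^3 + 66000x^2 - 20000x

Reading degrees in the order [0, 1, 2, 3, 4, 5, 6, 7, 8, 9] gives [3, 3, 3, 3, 3, 3, 3, 3, 3, 3]; set D = diag(3, 3, 3, 3, 3, 3, 3, 3, 3, 3) and form L = D - A. The eigenvalues of L are [0, 2, 2, 2, 2, 2, 5, 5, 5, 5]; the characteristic polynomial is the product of (x - lambda_i), which multiplies out to x^10 - 30x^9 + 390x^8 - 2880x^7 + 13305x^6 - 39882x^5 + 77640x^4 - 94800x^3 + 66000x^2 - 20000x. The coefficient of x^9 equals -trace(L) = -30, matching the sum of degrees. There is one zero in the spectrum, matching the 1 component. The eigenvalues sum to 30, which equals trace(L) = 2|E|.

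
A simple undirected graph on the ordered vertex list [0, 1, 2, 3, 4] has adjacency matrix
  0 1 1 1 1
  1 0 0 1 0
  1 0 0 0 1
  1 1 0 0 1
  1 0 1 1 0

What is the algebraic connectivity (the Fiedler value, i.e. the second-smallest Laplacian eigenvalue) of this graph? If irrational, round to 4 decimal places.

With the vertex order [0, 1, 2, 3, 4], the degrees are [4, 2, 2, 3, 3], giving D = diag(4, 2, 2, 3, 3) and L = D - A. The smallest Laplacian eigenvalue is always 0. The next one, lambda_2 = 1.5858, measures how hard the graph is to disconnect: larger values mean better connectivity. By the matrix-tree theorem the graph has (1/5) * product of the nonzero eigenvalues = 21 spanning trees. There is one zero in the spectrum, matching the 1 component.

1.5858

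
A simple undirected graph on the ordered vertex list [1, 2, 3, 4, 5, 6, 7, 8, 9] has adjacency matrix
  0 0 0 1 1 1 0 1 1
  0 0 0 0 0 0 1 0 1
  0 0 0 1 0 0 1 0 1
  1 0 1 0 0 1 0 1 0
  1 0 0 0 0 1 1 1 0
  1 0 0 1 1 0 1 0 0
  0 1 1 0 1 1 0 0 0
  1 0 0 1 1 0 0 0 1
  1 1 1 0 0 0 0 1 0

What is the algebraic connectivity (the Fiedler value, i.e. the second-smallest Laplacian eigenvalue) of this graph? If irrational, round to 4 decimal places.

1.5933

With the vertex order [1, 2, 3, 4, 5, 6, 7, 8, 9], the degrees are [5, 2, 3, 4, 4, 4, 4, 4, 4], giving D = diag(5, 2, 3, 4, 4, 4, 4, 4, 4) and L = D - A. Computing the eigenvalues of L and sorting gives [0, 1.5933, 2.5548, 2.8003, 3.9280, 4.7313, 5.5940, 6.1904, 6.6079]. The Fiedler value lambda_2 = 1.5933 is strictly positive, so the graph is connected. There is one zero in the spectrum, matching the 1 component.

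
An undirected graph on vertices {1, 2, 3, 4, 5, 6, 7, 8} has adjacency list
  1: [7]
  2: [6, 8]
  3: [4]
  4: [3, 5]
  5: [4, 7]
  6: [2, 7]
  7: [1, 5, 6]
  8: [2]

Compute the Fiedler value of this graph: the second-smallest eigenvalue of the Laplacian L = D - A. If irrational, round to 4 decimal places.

0.1981

Reading degrees in the order [1, 2, 3, 4, 5, 6, 7, 8] gives [1, 2, 1, 2, 2, 2, 3, 1]; set D = diag(1, 2, 1, 2, 2, 2, 3, 1) and form L = D - A. Computing the eigenvalues of L and sorting gives [0, 0.1981, 0.4915, 1.3204, 1.5550, 2.8258, 3.2470, 4.3623]. The Fiedler value lambda_2 = 0.1981 is strictly positive, so the graph is connected. The eigenvalues sum to 14, which equals trace(L) = 2|E|. The largest eigenvalue, 4.3623, is at most the vertex count 8.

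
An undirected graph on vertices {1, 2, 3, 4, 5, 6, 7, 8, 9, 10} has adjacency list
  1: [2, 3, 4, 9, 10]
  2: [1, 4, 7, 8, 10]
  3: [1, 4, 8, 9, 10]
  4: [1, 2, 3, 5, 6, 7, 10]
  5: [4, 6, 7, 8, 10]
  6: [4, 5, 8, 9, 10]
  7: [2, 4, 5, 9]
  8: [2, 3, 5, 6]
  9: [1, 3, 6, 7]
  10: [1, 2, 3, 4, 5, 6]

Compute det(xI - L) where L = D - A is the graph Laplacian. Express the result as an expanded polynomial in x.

x^10 - 50x^9 + 1096x^8 - 13820x^7 + 110450x^6 - 580106x^5 + 2002125x^4 - 4378378x^3 + 5505535x^2 - 3033240x

Each diagonal entry of L is the vertex degree and each off-diagonal entry is -1 where an edge is present, 0 otherwise; in the order [1, 2, 3, 4, 5, 6, 7, 8, 9, 10] the diagonal is [5, 5, 5, 7, 5, 5, 4, 4, 4, 6]. L has integer entries, so p(x) = det(xI - L) has integer coefficients. Expanding the determinant yields x^10 - 50x^9 + 1096x^8 - 13820x^7 + 110450x^6 - 580106x^5 + 2002125x^4 - 4378378x^3 + 5505535x^2 - 3033240x. The coefficient of x^9 equals -trace(L) = -50, matching the sum of degrees. By the matrix-tree theorem the graph has (1/10) * product of the nonzero eigenvalues = 303324 spanning trees.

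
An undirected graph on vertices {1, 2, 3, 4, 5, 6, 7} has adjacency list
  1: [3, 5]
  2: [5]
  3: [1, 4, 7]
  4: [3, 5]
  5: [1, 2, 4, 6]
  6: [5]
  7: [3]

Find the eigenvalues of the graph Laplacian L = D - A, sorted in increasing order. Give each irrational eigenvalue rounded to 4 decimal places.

[0, 0.5140, 1, 1.3364, 2, 3.8360, 5.3136]

Reading degrees in the order [1, 2, 3, 4, 5, 6, 7] gives [2, 1, 3, 2, 4, 1, 1]; set D = diag(2, 1, 3, 2, 4, 1, 1) and form L = D - A. Since every row of L sums to 0, the all-ones vector is in the kernel and 0 is an eigenvalue. There is one zero in the spectrum, matching the 1 component. By the matrix-tree theorem the graph has (1/7) * product of the nonzero eigenvalues = 4 spanning trees.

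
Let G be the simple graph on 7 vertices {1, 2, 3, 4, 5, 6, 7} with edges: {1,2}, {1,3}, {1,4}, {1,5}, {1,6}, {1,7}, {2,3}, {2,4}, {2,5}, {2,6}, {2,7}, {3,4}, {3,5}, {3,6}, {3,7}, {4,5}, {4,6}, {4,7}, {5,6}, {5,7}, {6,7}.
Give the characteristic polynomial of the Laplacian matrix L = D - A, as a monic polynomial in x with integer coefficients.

x^7 - 42x^6 + 735x^5 - 6860x^4 + 36015x^3 - 100842x^2 + 117649x

Each diagonal entry of L is the vertex degree and each off-diagonal entry is -1 where an edge is present, 0 otherwise; in the order [1, 2, 3, 4, 5, 6, 7] the diagonal is [6, 6, 6, 6, 6, 6, 6]. L has integer entries, so p(x) = det(xI - L) has integer coefficients. Expanding the determinant yields x^7 - 42x^6 + 735x^5 - 6860x^4 + 36015x^3 - 100842x^2 + 117649x. The coefficient of x^6 equals -trace(L) = -42, matching the sum of degrees. By the matrix-tree theorem the graph has (1/7) * product of the nonzero eigenvalues = 16807 spanning trees.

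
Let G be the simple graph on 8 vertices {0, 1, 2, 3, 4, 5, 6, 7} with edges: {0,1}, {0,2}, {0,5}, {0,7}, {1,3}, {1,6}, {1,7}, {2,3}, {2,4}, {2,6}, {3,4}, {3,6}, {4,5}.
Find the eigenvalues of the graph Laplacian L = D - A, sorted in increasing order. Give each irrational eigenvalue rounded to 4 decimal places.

[0, 1.3749, 1.5858, 3.1707, 4, 4.4142, 5.2505, 6.2039]

Each diagonal entry of L is the vertex degree and each off-diagonal entry is -1 where an edge is present, 0 otherwise; in the order [0, 1, 2, 3, 4, 5, 6, 7] the diagonal is [4, 4, 4, 4, 3, 2, 3, 2]. Since every row of L sums to 0, the all-ones vector is in the kernel and 0 is an eigenvalue. The single zero eigenvalue shows the graph is connected.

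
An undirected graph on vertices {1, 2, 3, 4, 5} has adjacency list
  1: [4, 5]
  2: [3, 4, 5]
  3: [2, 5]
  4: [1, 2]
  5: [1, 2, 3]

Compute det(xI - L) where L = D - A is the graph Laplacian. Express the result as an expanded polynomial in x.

With the vertex order [1, 2, 3, 4, 5], the degrees are [2, 3, 2, 2, 3], giving D = diag(2, 3, 2, 2, 3) and L = D - A. Computing det(xI - L) by cofactor expansion (or equivalently via sum-over-permutations) gives x^5 - 12x^4 + 51x^3 - 90x^2 + 55x. Since p(0) = det(-L) = 0, x divides p(x).

x^5 - 12x^4 + 51x^3 - 90x^2 + 55x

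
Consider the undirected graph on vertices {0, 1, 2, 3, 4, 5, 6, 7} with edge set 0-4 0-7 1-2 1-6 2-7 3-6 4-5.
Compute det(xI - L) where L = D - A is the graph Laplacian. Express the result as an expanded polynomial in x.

x^8 - 14x^7 + 78x^6 - 220x^5 + 330x^4 - 252x^3 + 84x^2 - 8x

With the vertex order [0, 1, 2, 3, 4, 5, 6, 7], the degrees are [2, 2, 2, 1, 2, 1, 2, 2], giving D = diag(2, 2, 2, 1, 2, 1, 2, 2) and L = D - A. Computing det(xI - L) by cofactor expansion (or equivalently via sum-over-permutations) gives x^8 - 14x^7 + 78x^6 - 220x^5 + 330x^4 - 252x^3 + 84x^2 - 8x. The constant term is 0 because L is singular (the all-ones vector lies in its kernel). By the matrix-tree theorem the graph has (1/8) * product of the nonzero eigenvalues = 1 spanning tree.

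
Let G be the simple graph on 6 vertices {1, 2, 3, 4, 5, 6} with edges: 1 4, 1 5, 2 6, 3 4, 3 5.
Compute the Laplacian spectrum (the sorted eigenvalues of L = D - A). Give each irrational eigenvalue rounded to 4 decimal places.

[0, 0, 2, 2, 2, 4]

Each diagonal entry of L is the vertex degree and each off-diagonal entry is -1 where an edge is present, 0 otherwise; in the order [1, 2, 3, 4, 5, 6] the diagonal is [2, 1, 2, 2, 2, 1]. L is symmetric positive semidefinite, so every eigenvalue is real and nonnegative. The 2 zero eigenvalues correspond to the 2 connected components. The largest eigenvalue, 4, is at most the vertex count 6. There are 2 zeros in the spectrum, matching the 2 components.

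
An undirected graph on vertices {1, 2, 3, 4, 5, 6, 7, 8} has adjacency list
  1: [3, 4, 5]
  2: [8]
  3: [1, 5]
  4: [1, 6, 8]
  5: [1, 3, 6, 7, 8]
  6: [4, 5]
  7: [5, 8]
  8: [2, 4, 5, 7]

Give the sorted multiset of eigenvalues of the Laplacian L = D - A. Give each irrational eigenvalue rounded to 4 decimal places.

With the vertex order [1, 2, 3, 4, 5, 6, 7, 8], the degrees are [3, 1, 2, 3, 5, 2, 2, 4], giving D = diag(3, 1, 2, 3, 5, 2, 2, 4) and L = D - A. Since every row of L sums to 0, the all-ones vector is in the kernel and 0 is an eigenvalue. The single zero eigenvalue shows the graph is connected. By the matrix-tree theorem the graph has (1/8) * product of the nonzero eigenvalues = 85 spanning trees.

[0, 0.7717, 1.5505, 1.6396, 2.8141, 4, 4.7746, 6.4495]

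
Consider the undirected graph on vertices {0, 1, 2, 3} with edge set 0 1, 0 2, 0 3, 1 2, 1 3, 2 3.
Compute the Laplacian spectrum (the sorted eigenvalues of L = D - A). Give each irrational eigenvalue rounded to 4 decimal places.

With the vertex order [0, 1, 2, 3], the degrees are [3, 3, 3, 3], giving D = diag(3, 3, 3, 3) and L = D - A. L is symmetric positive semidefinite, so every eigenvalue is real and nonnegative. The single zero eigenvalue shows the graph is connected. There is one zero in the spectrum, matching the 1 component.

[0, 4, 4, 4]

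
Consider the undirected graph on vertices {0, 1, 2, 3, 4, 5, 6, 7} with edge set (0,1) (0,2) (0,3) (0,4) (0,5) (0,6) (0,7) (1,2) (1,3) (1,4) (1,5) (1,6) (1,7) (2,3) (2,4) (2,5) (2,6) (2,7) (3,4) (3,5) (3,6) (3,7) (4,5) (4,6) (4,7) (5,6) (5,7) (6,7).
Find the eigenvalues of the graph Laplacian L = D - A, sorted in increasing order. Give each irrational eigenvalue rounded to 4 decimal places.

Reading degrees in the order [0, 1, 2, 3, 4, 5, 6, 7] gives [7, 7, 7, 7, 7, 7, 7, 7]; set D = diag(7, 7, 7, 7, 7, 7, 7, 7) and form L = D - A. Since every row of L sums to 0, the all-ones vector is in the kernel and 0 is an eigenvalue. The single zero eigenvalue shows the graph is connected.

[0, 8, 8, 8, 8, 8, 8, 8]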